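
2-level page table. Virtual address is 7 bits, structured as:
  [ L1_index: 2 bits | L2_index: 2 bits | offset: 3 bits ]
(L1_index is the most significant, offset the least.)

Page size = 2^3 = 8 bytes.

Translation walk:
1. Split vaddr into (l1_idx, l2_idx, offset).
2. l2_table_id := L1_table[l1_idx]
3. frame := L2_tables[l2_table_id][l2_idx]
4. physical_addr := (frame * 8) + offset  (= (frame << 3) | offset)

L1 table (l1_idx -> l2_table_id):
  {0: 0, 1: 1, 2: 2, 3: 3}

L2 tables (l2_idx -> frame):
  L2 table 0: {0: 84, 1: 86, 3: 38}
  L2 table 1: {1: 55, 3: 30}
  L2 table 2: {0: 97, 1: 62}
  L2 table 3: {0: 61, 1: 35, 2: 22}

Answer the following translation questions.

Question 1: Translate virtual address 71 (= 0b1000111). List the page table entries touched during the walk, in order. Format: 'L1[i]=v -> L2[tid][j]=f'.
vaddr = 71 = 0b1000111
Split: l1_idx=2, l2_idx=0, offset=7

Answer: L1[2]=2 -> L2[2][0]=97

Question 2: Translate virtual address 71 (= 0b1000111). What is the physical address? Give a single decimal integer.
Answer: 783

Derivation:
vaddr = 71 = 0b1000111
Split: l1_idx=2, l2_idx=0, offset=7
L1[2] = 2
L2[2][0] = 97
paddr = 97 * 8 + 7 = 783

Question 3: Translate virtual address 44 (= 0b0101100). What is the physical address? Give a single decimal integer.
vaddr = 44 = 0b0101100
Split: l1_idx=1, l2_idx=1, offset=4
L1[1] = 1
L2[1][1] = 55
paddr = 55 * 8 + 4 = 444

Answer: 444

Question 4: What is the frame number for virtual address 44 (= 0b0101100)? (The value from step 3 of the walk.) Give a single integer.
vaddr = 44: l1_idx=1, l2_idx=1
L1[1] = 1; L2[1][1] = 55

Answer: 55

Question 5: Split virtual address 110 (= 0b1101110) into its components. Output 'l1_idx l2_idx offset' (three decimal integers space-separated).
vaddr = 110 = 0b1101110
  top 2 bits -> l1_idx = 3
  next 2 bits -> l2_idx = 1
  bottom 3 bits -> offset = 6

Answer: 3 1 6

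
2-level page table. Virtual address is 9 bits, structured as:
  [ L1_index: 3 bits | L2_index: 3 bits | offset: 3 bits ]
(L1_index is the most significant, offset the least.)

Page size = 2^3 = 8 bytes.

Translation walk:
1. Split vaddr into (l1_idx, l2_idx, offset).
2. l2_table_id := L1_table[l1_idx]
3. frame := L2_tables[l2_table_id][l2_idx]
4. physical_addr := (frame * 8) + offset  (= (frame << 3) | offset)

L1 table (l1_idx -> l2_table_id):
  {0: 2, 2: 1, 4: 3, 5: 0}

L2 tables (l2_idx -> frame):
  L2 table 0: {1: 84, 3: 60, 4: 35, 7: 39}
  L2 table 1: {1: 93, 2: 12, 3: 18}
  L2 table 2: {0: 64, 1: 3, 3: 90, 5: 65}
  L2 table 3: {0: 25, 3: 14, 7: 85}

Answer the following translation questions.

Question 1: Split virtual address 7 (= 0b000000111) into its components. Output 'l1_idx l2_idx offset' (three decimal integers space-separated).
Answer: 0 0 7

Derivation:
vaddr = 7 = 0b000000111
  top 3 bits -> l1_idx = 0
  next 3 bits -> l2_idx = 0
  bottom 3 bits -> offset = 7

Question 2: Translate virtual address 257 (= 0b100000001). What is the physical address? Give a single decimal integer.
vaddr = 257 = 0b100000001
Split: l1_idx=4, l2_idx=0, offset=1
L1[4] = 3
L2[3][0] = 25
paddr = 25 * 8 + 1 = 201

Answer: 201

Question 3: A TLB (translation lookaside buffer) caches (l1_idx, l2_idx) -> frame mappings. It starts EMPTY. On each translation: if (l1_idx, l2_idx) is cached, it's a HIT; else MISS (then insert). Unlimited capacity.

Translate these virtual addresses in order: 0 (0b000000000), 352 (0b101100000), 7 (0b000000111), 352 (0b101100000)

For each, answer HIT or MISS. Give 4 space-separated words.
vaddr=0: (0,0) not in TLB -> MISS, insert
vaddr=352: (5,4) not in TLB -> MISS, insert
vaddr=7: (0,0) in TLB -> HIT
vaddr=352: (5,4) in TLB -> HIT

Answer: MISS MISS HIT HIT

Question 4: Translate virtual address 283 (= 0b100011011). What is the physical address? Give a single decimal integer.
Answer: 115

Derivation:
vaddr = 283 = 0b100011011
Split: l1_idx=4, l2_idx=3, offset=3
L1[4] = 3
L2[3][3] = 14
paddr = 14 * 8 + 3 = 115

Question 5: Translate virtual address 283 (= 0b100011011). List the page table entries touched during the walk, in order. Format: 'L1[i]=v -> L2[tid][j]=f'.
vaddr = 283 = 0b100011011
Split: l1_idx=4, l2_idx=3, offset=3

Answer: L1[4]=3 -> L2[3][3]=14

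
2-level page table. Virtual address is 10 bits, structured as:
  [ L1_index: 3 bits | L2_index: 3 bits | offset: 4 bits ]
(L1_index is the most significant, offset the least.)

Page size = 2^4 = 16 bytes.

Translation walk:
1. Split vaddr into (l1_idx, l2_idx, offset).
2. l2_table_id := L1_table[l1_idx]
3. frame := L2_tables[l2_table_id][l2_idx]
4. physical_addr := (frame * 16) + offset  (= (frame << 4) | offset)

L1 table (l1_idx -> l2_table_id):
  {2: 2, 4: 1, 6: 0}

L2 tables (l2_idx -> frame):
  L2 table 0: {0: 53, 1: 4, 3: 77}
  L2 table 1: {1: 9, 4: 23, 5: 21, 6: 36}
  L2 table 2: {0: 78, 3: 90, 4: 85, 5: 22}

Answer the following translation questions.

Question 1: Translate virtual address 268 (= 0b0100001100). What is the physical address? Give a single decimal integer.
Answer: 1260

Derivation:
vaddr = 268 = 0b0100001100
Split: l1_idx=2, l2_idx=0, offset=12
L1[2] = 2
L2[2][0] = 78
paddr = 78 * 16 + 12 = 1260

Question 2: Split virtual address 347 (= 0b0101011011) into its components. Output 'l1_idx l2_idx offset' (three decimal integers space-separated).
vaddr = 347 = 0b0101011011
  top 3 bits -> l1_idx = 2
  next 3 bits -> l2_idx = 5
  bottom 4 bits -> offset = 11

Answer: 2 5 11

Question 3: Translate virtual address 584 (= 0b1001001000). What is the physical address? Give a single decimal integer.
Answer: 376

Derivation:
vaddr = 584 = 0b1001001000
Split: l1_idx=4, l2_idx=4, offset=8
L1[4] = 1
L2[1][4] = 23
paddr = 23 * 16 + 8 = 376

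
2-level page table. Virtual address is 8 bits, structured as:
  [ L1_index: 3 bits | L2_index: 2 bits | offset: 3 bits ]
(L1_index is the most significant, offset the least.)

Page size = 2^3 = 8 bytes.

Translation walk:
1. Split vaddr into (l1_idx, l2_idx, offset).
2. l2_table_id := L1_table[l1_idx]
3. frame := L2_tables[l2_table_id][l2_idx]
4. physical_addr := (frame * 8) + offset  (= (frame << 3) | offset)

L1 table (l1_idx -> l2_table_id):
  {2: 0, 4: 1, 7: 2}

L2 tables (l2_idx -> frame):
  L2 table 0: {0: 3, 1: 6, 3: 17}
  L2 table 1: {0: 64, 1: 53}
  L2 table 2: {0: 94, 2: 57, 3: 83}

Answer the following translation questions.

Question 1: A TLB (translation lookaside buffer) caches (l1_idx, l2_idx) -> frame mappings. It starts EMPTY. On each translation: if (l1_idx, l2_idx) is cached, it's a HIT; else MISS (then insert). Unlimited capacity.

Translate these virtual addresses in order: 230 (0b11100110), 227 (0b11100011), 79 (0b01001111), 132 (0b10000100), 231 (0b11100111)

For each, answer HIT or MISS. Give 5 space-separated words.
Answer: MISS HIT MISS MISS HIT

Derivation:
vaddr=230: (7,0) not in TLB -> MISS, insert
vaddr=227: (7,0) in TLB -> HIT
vaddr=79: (2,1) not in TLB -> MISS, insert
vaddr=132: (4,0) not in TLB -> MISS, insert
vaddr=231: (7,0) in TLB -> HIT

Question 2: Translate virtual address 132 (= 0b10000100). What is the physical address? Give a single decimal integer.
vaddr = 132 = 0b10000100
Split: l1_idx=4, l2_idx=0, offset=4
L1[4] = 1
L2[1][0] = 64
paddr = 64 * 8 + 4 = 516

Answer: 516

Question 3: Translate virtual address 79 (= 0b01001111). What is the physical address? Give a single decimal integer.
vaddr = 79 = 0b01001111
Split: l1_idx=2, l2_idx=1, offset=7
L1[2] = 0
L2[0][1] = 6
paddr = 6 * 8 + 7 = 55

Answer: 55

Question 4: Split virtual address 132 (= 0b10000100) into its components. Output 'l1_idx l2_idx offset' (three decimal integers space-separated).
Answer: 4 0 4

Derivation:
vaddr = 132 = 0b10000100
  top 3 bits -> l1_idx = 4
  next 2 bits -> l2_idx = 0
  bottom 3 bits -> offset = 4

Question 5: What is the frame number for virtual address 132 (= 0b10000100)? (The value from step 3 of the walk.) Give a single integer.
Answer: 64

Derivation:
vaddr = 132: l1_idx=4, l2_idx=0
L1[4] = 1; L2[1][0] = 64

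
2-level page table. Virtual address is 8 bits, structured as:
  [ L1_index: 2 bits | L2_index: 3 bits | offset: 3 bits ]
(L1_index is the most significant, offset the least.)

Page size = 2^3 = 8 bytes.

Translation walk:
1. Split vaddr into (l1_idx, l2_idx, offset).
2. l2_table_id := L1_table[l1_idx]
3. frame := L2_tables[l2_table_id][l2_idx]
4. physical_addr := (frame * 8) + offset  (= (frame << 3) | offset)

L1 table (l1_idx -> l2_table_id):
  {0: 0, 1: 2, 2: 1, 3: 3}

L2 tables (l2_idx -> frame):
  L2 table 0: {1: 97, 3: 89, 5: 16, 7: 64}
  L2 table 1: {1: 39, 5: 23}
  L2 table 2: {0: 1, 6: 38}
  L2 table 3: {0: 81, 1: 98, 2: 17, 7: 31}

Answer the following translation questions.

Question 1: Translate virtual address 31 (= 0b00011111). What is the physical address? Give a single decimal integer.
Answer: 719

Derivation:
vaddr = 31 = 0b00011111
Split: l1_idx=0, l2_idx=3, offset=7
L1[0] = 0
L2[0][3] = 89
paddr = 89 * 8 + 7 = 719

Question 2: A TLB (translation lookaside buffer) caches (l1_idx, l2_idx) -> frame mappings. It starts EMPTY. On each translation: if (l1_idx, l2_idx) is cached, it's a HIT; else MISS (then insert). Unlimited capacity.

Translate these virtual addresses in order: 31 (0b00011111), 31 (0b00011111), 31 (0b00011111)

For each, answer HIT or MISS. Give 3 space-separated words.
Answer: MISS HIT HIT

Derivation:
vaddr=31: (0,3) not in TLB -> MISS, insert
vaddr=31: (0,3) in TLB -> HIT
vaddr=31: (0,3) in TLB -> HIT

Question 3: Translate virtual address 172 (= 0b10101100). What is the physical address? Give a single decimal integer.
vaddr = 172 = 0b10101100
Split: l1_idx=2, l2_idx=5, offset=4
L1[2] = 1
L2[1][5] = 23
paddr = 23 * 8 + 4 = 188

Answer: 188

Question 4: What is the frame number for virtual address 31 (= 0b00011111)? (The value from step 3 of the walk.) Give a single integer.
Answer: 89

Derivation:
vaddr = 31: l1_idx=0, l2_idx=3
L1[0] = 0; L2[0][3] = 89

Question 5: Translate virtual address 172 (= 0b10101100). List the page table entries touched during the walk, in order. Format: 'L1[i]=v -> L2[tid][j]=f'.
vaddr = 172 = 0b10101100
Split: l1_idx=2, l2_idx=5, offset=4

Answer: L1[2]=1 -> L2[1][5]=23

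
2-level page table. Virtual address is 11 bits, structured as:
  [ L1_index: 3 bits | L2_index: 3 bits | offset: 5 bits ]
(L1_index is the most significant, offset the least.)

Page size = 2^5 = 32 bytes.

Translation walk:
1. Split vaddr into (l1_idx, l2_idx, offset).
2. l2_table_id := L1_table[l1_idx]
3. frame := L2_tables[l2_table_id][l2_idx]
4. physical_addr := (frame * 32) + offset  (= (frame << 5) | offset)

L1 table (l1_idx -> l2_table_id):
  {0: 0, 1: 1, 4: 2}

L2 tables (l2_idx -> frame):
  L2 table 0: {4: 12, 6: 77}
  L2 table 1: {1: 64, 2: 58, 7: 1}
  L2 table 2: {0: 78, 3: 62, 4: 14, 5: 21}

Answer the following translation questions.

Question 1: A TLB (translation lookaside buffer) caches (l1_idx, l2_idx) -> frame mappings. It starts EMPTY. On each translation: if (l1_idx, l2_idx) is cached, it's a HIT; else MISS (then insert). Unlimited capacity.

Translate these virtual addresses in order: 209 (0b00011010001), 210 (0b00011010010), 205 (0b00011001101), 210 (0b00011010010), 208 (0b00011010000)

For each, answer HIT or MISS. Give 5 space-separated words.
vaddr=209: (0,6) not in TLB -> MISS, insert
vaddr=210: (0,6) in TLB -> HIT
vaddr=205: (0,6) in TLB -> HIT
vaddr=210: (0,6) in TLB -> HIT
vaddr=208: (0,6) in TLB -> HIT

Answer: MISS HIT HIT HIT HIT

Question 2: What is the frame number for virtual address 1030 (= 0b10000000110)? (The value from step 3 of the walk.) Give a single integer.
Answer: 78

Derivation:
vaddr = 1030: l1_idx=4, l2_idx=0
L1[4] = 2; L2[2][0] = 78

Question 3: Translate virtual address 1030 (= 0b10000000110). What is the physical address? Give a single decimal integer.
vaddr = 1030 = 0b10000000110
Split: l1_idx=4, l2_idx=0, offset=6
L1[4] = 2
L2[2][0] = 78
paddr = 78 * 32 + 6 = 2502

Answer: 2502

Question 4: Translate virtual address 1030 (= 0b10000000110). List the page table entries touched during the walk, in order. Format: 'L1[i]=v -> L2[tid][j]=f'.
vaddr = 1030 = 0b10000000110
Split: l1_idx=4, l2_idx=0, offset=6

Answer: L1[4]=2 -> L2[2][0]=78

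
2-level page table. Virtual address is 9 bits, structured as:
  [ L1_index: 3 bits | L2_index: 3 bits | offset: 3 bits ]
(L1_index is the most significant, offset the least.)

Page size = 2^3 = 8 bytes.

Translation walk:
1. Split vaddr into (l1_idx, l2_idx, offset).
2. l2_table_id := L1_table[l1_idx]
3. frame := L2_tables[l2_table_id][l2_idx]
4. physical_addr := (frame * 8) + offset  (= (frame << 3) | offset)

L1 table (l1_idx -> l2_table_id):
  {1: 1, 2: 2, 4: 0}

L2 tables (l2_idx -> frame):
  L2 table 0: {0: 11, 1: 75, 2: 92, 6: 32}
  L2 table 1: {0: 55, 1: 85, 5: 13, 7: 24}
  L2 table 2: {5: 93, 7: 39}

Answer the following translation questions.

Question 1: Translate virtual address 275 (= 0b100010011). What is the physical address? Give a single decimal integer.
vaddr = 275 = 0b100010011
Split: l1_idx=4, l2_idx=2, offset=3
L1[4] = 0
L2[0][2] = 92
paddr = 92 * 8 + 3 = 739

Answer: 739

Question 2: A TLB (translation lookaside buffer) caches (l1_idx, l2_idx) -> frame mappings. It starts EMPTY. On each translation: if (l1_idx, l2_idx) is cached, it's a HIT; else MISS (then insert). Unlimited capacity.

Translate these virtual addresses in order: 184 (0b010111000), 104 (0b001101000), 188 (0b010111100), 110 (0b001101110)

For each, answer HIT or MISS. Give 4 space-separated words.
vaddr=184: (2,7) not in TLB -> MISS, insert
vaddr=104: (1,5) not in TLB -> MISS, insert
vaddr=188: (2,7) in TLB -> HIT
vaddr=110: (1,5) in TLB -> HIT

Answer: MISS MISS HIT HIT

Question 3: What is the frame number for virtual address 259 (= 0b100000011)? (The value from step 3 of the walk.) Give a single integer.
Answer: 11

Derivation:
vaddr = 259: l1_idx=4, l2_idx=0
L1[4] = 0; L2[0][0] = 11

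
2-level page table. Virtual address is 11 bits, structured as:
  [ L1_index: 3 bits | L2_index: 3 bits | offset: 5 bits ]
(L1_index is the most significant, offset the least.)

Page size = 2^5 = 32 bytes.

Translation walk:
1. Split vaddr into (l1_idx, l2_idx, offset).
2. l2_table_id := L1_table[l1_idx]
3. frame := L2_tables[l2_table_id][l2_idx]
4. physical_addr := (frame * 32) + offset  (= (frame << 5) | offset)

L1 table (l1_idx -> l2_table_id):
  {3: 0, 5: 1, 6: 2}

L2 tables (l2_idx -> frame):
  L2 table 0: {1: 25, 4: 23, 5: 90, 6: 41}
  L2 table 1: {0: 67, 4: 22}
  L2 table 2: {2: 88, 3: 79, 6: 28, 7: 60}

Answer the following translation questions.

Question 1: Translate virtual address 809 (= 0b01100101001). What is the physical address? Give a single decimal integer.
Answer: 809

Derivation:
vaddr = 809 = 0b01100101001
Split: l1_idx=3, l2_idx=1, offset=9
L1[3] = 0
L2[0][1] = 25
paddr = 25 * 32 + 9 = 809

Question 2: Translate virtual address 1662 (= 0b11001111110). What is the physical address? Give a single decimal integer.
vaddr = 1662 = 0b11001111110
Split: l1_idx=6, l2_idx=3, offset=30
L1[6] = 2
L2[2][3] = 79
paddr = 79 * 32 + 30 = 2558

Answer: 2558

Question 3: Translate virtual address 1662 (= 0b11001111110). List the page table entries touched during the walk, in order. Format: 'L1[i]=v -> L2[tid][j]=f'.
vaddr = 1662 = 0b11001111110
Split: l1_idx=6, l2_idx=3, offset=30

Answer: L1[6]=2 -> L2[2][3]=79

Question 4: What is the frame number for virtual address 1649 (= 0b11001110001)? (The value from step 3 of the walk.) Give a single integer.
Answer: 79

Derivation:
vaddr = 1649: l1_idx=6, l2_idx=3
L1[6] = 2; L2[2][3] = 79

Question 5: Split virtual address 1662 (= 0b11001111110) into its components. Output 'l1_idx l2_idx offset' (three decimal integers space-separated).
vaddr = 1662 = 0b11001111110
  top 3 bits -> l1_idx = 6
  next 3 bits -> l2_idx = 3
  bottom 5 bits -> offset = 30

Answer: 6 3 30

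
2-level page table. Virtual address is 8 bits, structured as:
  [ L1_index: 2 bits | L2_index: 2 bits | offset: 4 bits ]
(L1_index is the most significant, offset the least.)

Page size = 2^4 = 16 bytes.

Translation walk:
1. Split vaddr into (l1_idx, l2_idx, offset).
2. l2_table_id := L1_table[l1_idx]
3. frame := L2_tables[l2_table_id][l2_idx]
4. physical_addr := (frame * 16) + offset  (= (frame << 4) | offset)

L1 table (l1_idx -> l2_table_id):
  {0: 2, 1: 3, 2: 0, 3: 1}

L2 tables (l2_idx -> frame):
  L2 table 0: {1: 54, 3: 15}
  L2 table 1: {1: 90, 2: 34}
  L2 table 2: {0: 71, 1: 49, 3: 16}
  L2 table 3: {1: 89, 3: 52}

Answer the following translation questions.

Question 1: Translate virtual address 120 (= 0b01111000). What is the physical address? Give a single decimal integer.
vaddr = 120 = 0b01111000
Split: l1_idx=1, l2_idx=3, offset=8
L1[1] = 3
L2[3][3] = 52
paddr = 52 * 16 + 8 = 840

Answer: 840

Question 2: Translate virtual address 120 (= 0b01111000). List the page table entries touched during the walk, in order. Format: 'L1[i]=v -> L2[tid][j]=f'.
vaddr = 120 = 0b01111000
Split: l1_idx=1, l2_idx=3, offset=8

Answer: L1[1]=3 -> L2[3][3]=52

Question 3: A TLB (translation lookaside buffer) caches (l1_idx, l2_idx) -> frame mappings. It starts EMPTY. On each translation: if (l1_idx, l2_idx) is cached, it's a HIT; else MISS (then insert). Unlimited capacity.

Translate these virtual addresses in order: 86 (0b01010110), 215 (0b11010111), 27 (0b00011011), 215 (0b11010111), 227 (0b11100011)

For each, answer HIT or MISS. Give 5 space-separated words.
vaddr=86: (1,1) not in TLB -> MISS, insert
vaddr=215: (3,1) not in TLB -> MISS, insert
vaddr=27: (0,1) not in TLB -> MISS, insert
vaddr=215: (3,1) in TLB -> HIT
vaddr=227: (3,2) not in TLB -> MISS, insert

Answer: MISS MISS MISS HIT MISS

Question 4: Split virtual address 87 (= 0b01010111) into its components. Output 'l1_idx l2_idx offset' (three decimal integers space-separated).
vaddr = 87 = 0b01010111
  top 2 bits -> l1_idx = 1
  next 2 bits -> l2_idx = 1
  bottom 4 bits -> offset = 7

Answer: 1 1 7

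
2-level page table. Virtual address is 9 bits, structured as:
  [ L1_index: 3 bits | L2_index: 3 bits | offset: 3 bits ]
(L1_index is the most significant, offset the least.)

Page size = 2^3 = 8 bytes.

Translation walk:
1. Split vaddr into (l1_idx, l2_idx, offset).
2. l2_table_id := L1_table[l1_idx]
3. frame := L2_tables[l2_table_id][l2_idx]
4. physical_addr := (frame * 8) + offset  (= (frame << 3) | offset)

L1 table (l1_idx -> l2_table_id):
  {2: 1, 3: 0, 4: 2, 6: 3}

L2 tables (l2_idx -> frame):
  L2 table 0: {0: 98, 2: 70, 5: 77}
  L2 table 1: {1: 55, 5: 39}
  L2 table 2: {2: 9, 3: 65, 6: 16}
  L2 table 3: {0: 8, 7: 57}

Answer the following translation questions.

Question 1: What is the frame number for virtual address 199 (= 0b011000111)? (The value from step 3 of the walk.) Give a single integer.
Answer: 98

Derivation:
vaddr = 199: l1_idx=3, l2_idx=0
L1[3] = 0; L2[0][0] = 98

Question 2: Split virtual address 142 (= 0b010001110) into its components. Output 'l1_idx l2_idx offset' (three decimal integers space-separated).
Answer: 2 1 6

Derivation:
vaddr = 142 = 0b010001110
  top 3 bits -> l1_idx = 2
  next 3 bits -> l2_idx = 1
  bottom 3 bits -> offset = 6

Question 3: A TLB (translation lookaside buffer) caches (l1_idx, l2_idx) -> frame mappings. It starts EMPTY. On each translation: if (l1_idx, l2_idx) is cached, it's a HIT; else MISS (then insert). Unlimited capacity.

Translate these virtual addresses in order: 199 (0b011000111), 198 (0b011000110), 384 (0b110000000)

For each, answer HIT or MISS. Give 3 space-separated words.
Answer: MISS HIT MISS

Derivation:
vaddr=199: (3,0) not in TLB -> MISS, insert
vaddr=198: (3,0) in TLB -> HIT
vaddr=384: (6,0) not in TLB -> MISS, insert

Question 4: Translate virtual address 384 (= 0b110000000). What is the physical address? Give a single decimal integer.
Answer: 64

Derivation:
vaddr = 384 = 0b110000000
Split: l1_idx=6, l2_idx=0, offset=0
L1[6] = 3
L2[3][0] = 8
paddr = 8 * 8 + 0 = 64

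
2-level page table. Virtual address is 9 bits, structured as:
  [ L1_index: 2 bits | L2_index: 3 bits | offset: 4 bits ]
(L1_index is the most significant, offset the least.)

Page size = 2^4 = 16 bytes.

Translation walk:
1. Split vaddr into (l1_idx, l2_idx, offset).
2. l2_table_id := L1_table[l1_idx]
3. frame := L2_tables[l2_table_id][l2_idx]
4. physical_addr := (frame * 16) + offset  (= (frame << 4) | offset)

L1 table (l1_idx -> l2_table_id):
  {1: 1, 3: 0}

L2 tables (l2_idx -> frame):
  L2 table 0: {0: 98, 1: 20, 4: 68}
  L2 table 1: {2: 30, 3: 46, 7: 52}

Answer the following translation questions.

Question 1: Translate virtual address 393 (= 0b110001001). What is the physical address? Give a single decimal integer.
Answer: 1577

Derivation:
vaddr = 393 = 0b110001001
Split: l1_idx=3, l2_idx=0, offset=9
L1[3] = 0
L2[0][0] = 98
paddr = 98 * 16 + 9 = 1577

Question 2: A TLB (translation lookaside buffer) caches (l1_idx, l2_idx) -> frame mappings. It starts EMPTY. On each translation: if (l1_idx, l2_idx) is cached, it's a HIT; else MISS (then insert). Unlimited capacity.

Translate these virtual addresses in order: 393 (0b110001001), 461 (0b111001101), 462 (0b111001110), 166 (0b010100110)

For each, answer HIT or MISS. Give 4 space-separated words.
Answer: MISS MISS HIT MISS

Derivation:
vaddr=393: (3,0) not in TLB -> MISS, insert
vaddr=461: (3,4) not in TLB -> MISS, insert
vaddr=462: (3,4) in TLB -> HIT
vaddr=166: (1,2) not in TLB -> MISS, insert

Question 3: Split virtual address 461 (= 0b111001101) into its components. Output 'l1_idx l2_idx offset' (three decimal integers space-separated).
vaddr = 461 = 0b111001101
  top 2 bits -> l1_idx = 3
  next 3 bits -> l2_idx = 4
  bottom 4 bits -> offset = 13

Answer: 3 4 13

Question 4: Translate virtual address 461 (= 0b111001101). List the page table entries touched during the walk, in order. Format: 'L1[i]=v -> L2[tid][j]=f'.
Answer: L1[3]=0 -> L2[0][4]=68

Derivation:
vaddr = 461 = 0b111001101
Split: l1_idx=3, l2_idx=4, offset=13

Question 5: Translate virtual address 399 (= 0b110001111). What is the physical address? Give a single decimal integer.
vaddr = 399 = 0b110001111
Split: l1_idx=3, l2_idx=0, offset=15
L1[3] = 0
L2[0][0] = 98
paddr = 98 * 16 + 15 = 1583

Answer: 1583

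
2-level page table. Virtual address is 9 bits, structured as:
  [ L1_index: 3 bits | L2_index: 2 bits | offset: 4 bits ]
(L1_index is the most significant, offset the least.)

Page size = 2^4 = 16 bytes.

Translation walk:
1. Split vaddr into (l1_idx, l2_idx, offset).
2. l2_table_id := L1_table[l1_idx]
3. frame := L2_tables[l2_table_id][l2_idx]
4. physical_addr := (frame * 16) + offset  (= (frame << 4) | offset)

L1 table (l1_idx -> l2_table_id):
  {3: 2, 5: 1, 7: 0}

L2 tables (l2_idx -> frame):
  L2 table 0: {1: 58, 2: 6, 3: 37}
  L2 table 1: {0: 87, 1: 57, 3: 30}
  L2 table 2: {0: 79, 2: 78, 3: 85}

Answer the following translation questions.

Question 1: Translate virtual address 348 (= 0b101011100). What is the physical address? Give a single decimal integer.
Answer: 924

Derivation:
vaddr = 348 = 0b101011100
Split: l1_idx=5, l2_idx=1, offset=12
L1[5] = 1
L2[1][1] = 57
paddr = 57 * 16 + 12 = 924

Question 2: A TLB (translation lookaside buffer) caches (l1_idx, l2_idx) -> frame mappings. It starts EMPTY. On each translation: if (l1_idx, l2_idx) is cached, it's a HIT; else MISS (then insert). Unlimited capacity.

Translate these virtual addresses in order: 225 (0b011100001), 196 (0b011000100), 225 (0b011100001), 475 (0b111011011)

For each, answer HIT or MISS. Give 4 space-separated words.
Answer: MISS MISS HIT MISS

Derivation:
vaddr=225: (3,2) not in TLB -> MISS, insert
vaddr=196: (3,0) not in TLB -> MISS, insert
vaddr=225: (3,2) in TLB -> HIT
vaddr=475: (7,1) not in TLB -> MISS, insert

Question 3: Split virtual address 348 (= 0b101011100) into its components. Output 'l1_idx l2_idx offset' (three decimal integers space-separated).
Answer: 5 1 12

Derivation:
vaddr = 348 = 0b101011100
  top 3 bits -> l1_idx = 5
  next 2 bits -> l2_idx = 1
  bottom 4 bits -> offset = 12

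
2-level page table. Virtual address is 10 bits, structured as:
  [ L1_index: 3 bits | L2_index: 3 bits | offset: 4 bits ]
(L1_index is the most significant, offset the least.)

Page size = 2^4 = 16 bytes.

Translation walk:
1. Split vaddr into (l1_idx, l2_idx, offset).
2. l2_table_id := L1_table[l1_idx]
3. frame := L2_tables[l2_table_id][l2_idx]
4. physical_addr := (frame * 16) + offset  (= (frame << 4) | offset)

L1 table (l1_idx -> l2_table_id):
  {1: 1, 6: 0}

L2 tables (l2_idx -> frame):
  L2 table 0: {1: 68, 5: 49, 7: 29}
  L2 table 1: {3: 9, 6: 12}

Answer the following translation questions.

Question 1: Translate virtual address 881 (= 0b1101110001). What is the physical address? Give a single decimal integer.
vaddr = 881 = 0b1101110001
Split: l1_idx=6, l2_idx=7, offset=1
L1[6] = 0
L2[0][7] = 29
paddr = 29 * 16 + 1 = 465

Answer: 465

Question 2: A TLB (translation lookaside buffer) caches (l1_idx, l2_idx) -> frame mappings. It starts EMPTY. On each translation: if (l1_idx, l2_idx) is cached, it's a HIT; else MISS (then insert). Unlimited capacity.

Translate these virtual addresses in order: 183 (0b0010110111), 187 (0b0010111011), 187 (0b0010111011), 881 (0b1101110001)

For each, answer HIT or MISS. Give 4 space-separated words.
vaddr=183: (1,3) not in TLB -> MISS, insert
vaddr=187: (1,3) in TLB -> HIT
vaddr=187: (1,3) in TLB -> HIT
vaddr=881: (6,7) not in TLB -> MISS, insert

Answer: MISS HIT HIT MISS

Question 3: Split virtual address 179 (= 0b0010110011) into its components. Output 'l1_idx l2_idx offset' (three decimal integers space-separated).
Answer: 1 3 3

Derivation:
vaddr = 179 = 0b0010110011
  top 3 bits -> l1_idx = 1
  next 3 bits -> l2_idx = 3
  bottom 4 bits -> offset = 3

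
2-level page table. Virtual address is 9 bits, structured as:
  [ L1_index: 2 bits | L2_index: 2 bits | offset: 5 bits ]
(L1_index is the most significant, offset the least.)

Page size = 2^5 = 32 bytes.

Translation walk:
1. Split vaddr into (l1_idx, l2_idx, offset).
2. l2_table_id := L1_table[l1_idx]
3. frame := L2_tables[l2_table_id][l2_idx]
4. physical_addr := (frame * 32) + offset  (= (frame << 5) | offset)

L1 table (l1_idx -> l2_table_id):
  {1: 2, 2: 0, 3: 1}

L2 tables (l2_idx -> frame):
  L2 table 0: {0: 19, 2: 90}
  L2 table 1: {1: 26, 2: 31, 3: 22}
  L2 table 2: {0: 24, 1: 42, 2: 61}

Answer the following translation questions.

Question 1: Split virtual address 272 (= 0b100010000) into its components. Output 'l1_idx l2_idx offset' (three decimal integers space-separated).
Answer: 2 0 16

Derivation:
vaddr = 272 = 0b100010000
  top 2 bits -> l1_idx = 2
  next 2 bits -> l2_idx = 0
  bottom 5 bits -> offset = 16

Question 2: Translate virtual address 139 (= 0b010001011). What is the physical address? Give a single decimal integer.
vaddr = 139 = 0b010001011
Split: l1_idx=1, l2_idx=0, offset=11
L1[1] = 2
L2[2][0] = 24
paddr = 24 * 32 + 11 = 779

Answer: 779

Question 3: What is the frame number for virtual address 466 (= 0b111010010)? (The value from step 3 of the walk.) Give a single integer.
Answer: 31

Derivation:
vaddr = 466: l1_idx=3, l2_idx=2
L1[3] = 1; L2[1][2] = 31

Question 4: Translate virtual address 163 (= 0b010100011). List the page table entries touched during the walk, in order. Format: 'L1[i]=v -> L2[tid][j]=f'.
Answer: L1[1]=2 -> L2[2][1]=42

Derivation:
vaddr = 163 = 0b010100011
Split: l1_idx=1, l2_idx=1, offset=3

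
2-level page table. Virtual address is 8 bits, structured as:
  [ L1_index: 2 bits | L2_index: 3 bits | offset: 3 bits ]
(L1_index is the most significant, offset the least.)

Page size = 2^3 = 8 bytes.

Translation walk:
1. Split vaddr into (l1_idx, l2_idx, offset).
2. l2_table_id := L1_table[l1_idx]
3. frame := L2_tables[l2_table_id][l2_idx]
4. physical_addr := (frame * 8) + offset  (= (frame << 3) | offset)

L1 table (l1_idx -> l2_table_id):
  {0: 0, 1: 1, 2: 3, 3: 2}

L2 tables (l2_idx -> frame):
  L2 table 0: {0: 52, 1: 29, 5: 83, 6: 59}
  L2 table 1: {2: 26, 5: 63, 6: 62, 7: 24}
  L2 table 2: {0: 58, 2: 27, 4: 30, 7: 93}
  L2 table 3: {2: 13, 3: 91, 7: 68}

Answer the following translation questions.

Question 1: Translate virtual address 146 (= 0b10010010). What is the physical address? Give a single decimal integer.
vaddr = 146 = 0b10010010
Split: l1_idx=2, l2_idx=2, offset=2
L1[2] = 3
L2[3][2] = 13
paddr = 13 * 8 + 2 = 106

Answer: 106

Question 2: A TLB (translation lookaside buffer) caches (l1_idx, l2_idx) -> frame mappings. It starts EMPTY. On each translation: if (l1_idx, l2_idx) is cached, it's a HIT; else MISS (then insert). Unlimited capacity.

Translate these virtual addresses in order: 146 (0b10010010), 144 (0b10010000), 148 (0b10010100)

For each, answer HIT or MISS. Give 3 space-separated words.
Answer: MISS HIT HIT

Derivation:
vaddr=146: (2,2) not in TLB -> MISS, insert
vaddr=144: (2,2) in TLB -> HIT
vaddr=148: (2,2) in TLB -> HIT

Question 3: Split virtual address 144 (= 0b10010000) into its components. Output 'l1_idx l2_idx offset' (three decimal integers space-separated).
vaddr = 144 = 0b10010000
  top 2 bits -> l1_idx = 2
  next 3 bits -> l2_idx = 2
  bottom 3 bits -> offset = 0

Answer: 2 2 0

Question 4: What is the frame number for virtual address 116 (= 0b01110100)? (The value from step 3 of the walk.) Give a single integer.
vaddr = 116: l1_idx=1, l2_idx=6
L1[1] = 1; L2[1][6] = 62

Answer: 62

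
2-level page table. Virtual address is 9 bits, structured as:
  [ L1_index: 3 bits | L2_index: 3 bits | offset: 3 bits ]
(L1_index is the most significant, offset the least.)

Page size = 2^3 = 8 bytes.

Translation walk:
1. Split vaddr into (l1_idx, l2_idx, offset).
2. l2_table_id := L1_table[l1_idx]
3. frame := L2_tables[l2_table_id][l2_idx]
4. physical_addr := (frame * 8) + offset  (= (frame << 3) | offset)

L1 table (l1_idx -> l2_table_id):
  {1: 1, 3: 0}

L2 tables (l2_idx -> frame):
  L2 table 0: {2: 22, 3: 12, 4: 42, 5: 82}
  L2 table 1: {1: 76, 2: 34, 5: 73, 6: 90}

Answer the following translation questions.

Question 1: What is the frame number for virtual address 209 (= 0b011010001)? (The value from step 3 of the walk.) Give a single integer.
vaddr = 209: l1_idx=3, l2_idx=2
L1[3] = 0; L2[0][2] = 22

Answer: 22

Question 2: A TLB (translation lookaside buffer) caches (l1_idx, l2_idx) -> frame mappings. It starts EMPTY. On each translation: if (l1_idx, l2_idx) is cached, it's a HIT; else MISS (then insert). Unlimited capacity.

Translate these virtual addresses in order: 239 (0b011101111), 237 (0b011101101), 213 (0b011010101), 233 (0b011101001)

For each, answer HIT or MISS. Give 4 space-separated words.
Answer: MISS HIT MISS HIT

Derivation:
vaddr=239: (3,5) not in TLB -> MISS, insert
vaddr=237: (3,5) in TLB -> HIT
vaddr=213: (3,2) not in TLB -> MISS, insert
vaddr=233: (3,5) in TLB -> HIT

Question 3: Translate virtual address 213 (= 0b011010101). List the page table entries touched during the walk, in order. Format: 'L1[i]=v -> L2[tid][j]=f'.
vaddr = 213 = 0b011010101
Split: l1_idx=3, l2_idx=2, offset=5

Answer: L1[3]=0 -> L2[0][2]=22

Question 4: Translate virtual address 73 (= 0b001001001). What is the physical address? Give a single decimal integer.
vaddr = 73 = 0b001001001
Split: l1_idx=1, l2_idx=1, offset=1
L1[1] = 1
L2[1][1] = 76
paddr = 76 * 8 + 1 = 609

Answer: 609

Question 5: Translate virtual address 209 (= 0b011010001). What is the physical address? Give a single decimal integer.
vaddr = 209 = 0b011010001
Split: l1_idx=3, l2_idx=2, offset=1
L1[3] = 0
L2[0][2] = 22
paddr = 22 * 8 + 1 = 177

Answer: 177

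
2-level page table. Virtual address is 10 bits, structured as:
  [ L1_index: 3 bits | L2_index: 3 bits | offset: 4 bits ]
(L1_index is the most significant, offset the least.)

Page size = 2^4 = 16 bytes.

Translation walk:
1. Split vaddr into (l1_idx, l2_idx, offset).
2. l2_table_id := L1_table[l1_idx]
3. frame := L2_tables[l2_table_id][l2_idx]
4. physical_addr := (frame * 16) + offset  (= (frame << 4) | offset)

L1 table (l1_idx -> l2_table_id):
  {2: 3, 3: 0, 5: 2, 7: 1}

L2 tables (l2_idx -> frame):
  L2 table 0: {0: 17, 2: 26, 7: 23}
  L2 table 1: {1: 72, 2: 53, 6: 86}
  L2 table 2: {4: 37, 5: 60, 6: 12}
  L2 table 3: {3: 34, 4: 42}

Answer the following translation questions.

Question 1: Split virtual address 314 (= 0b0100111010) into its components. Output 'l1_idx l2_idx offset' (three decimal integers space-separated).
vaddr = 314 = 0b0100111010
  top 3 bits -> l1_idx = 2
  next 3 bits -> l2_idx = 3
  bottom 4 bits -> offset = 10

Answer: 2 3 10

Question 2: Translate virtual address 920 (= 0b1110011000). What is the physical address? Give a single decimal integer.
Answer: 1160

Derivation:
vaddr = 920 = 0b1110011000
Split: l1_idx=7, l2_idx=1, offset=8
L1[7] = 1
L2[1][1] = 72
paddr = 72 * 16 + 8 = 1160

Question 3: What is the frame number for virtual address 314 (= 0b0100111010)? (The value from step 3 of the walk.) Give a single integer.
vaddr = 314: l1_idx=2, l2_idx=3
L1[2] = 3; L2[3][3] = 34

Answer: 34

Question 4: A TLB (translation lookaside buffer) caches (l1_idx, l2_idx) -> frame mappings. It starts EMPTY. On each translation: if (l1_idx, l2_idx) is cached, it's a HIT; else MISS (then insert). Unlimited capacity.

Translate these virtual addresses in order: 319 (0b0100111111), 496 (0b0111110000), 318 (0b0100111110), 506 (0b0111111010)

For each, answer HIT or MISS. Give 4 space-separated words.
vaddr=319: (2,3) not in TLB -> MISS, insert
vaddr=496: (3,7) not in TLB -> MISS, insert
vaddr=318: (2,3) in TLB -> HIT
vaddr=506: (3,7) in TLB -> HIT

Answer: MISS MISS HIT HIT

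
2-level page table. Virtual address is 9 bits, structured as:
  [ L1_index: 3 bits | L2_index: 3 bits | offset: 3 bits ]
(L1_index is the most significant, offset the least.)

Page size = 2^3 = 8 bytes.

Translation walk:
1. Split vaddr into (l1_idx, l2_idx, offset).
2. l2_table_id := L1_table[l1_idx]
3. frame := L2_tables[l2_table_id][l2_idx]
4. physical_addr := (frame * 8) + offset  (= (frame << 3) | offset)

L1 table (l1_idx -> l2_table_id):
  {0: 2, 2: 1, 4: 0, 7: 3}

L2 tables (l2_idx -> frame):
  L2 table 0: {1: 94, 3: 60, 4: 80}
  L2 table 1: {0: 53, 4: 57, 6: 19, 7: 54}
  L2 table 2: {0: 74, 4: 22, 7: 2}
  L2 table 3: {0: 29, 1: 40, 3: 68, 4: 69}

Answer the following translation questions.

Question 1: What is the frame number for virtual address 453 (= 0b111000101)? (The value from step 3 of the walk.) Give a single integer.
vaddr = 453: l1_idx=7, l2_idx=0
L1[7] = 3; L2[3][0] = 29

Answer: 29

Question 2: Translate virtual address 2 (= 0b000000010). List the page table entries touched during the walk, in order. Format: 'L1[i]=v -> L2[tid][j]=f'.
Answer: L1[0]=2 -> L2[2][0]=74

Derivation:
vaddr = 2 = 0b000000010
Split: l1_idx=0, l2_idx=0, offset=2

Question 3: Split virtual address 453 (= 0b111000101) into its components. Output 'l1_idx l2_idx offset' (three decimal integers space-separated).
vaddr = 453 = 0b111000101
  top 3 bits -> l1_idx = 7
  next 3 bits -> l2_idx = 0
  bottom 3 bits -> offset = 5

Answer: 7 0 5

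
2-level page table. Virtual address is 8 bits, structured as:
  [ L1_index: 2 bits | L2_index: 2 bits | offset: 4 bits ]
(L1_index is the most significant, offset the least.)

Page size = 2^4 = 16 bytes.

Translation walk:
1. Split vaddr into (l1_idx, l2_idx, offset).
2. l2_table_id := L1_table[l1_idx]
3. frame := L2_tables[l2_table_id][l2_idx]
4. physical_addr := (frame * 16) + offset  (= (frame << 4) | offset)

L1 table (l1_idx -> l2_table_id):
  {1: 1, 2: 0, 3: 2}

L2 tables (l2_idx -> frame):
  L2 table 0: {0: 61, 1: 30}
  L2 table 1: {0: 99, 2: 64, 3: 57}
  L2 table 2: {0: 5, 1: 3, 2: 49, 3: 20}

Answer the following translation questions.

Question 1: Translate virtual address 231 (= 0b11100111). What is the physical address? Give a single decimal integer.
Answer: 791

Derivation:
vaddr = 231 = 0b11100111
Split: l1_idx=3, l2_idx=2, offset=7
L1[3] = 2
L2[2][2] = 49
paddr = 49 * 16 + 7 = 791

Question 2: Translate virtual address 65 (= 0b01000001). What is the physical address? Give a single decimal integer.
vaddr = 65 = 0b01000001
Split: l1_idx=1, l2_idx=0, offset=1
L1[1] = 1
L2[1][0] = 99
paddr = 99 * 16 + 1 = 1585

Answer: 1585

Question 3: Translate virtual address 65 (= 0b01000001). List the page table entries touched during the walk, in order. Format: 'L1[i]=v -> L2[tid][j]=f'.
vaddr = 65 = 0b01000001
Split: l1_idx=1, l2_idx=0, offset=1

Answer: L1[1]=1 -> L2[1][0]=99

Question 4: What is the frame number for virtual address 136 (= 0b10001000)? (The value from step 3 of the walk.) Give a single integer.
vaddr = 136: l1_idx=2, l2_idx=0
L1[2] = 0; L2[0][0] = 61

Answer: 61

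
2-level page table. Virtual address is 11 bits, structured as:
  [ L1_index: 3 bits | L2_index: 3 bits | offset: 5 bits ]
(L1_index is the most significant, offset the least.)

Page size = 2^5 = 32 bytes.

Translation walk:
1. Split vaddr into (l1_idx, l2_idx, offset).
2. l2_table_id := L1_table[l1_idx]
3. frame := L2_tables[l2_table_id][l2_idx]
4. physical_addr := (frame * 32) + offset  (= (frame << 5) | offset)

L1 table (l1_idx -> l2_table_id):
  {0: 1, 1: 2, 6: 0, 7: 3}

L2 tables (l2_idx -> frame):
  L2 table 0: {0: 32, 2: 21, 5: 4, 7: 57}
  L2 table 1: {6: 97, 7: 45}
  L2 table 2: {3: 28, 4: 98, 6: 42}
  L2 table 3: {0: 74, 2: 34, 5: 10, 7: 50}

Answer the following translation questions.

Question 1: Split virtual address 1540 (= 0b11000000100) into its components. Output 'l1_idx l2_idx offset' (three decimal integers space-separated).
Answer: 6 0 4

Derivation:
vaddr = 1540 = 0b11000000100
  top 3 bits -> l1_idx = 6
  next 3 bits -> l2_idx = 0
  bottom 5 bits -> offset = 4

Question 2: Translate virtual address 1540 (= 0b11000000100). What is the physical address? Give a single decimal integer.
Answer: 1028

Derivation:
vaddr = 1540 = 0b11000000100
Split: l1_idx=6, l2_idx=0, offset=4
L1[6] = 0
L2[0][0] = 32
paddr = 32 * 32 + 4 = 1028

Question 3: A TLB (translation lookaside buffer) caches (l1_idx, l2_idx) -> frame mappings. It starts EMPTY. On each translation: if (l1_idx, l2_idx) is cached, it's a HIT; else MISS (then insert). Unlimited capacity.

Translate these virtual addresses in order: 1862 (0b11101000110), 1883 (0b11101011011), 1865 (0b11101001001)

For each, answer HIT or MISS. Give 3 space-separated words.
vaddr=1862: (7,2) not in TLB -> MISS, insert
vaddr=1883: (7,2) in TLB -> HIT
vaddr=1865: (7,2) in TLB -> HIT

Answer: MISS HIT HIT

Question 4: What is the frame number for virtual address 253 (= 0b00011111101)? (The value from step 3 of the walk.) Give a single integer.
vaddr = 253: l1_idx=0, l2_idx=7
L1[0] = 1; L2[1][7] = 45

Answer: 45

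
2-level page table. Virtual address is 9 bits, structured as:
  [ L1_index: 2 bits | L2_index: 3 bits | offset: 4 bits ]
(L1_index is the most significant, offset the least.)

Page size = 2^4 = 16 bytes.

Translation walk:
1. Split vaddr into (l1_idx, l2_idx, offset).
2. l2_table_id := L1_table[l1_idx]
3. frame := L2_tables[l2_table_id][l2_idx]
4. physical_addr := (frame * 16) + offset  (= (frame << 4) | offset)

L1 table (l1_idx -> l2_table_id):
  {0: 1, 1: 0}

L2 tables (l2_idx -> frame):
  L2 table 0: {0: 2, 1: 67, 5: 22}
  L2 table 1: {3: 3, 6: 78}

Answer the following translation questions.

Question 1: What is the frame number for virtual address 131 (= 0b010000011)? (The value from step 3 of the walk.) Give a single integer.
vaddr = 131: l1_idx=1, l2_idx=0
L1[1] = 0; L2[0][0] = 2

Answer: 2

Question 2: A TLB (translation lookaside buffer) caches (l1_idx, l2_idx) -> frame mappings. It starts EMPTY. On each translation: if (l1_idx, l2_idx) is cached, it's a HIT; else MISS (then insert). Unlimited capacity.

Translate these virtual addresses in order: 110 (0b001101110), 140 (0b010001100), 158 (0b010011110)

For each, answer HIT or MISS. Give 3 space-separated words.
vaddr=110: (0,6) not in TLB -> MISS, insert
vaddr=140: (1,0) not in TLB -> MISS, insert
vaddr=158: (1,1) not in TLB -> MISS, insert

Answer: MISS MISS MISS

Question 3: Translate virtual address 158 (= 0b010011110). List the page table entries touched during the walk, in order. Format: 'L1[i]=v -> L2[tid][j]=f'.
vaddr = 158 = 0b010011110
Split: l1_idx=1, l2_idx=1, offset=14

Answer: L1[1]=0 -> L2[0][1]=67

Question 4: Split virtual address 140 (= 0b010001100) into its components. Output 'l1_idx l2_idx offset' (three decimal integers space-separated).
Answer: 1 0 12

Derivation:
vaddr = 140 = 0b010001100
  top 2 bits -> l1_idx = 1
  next 3 bits -> l2_idx = 0
  bottom 4 bits -> offset = 12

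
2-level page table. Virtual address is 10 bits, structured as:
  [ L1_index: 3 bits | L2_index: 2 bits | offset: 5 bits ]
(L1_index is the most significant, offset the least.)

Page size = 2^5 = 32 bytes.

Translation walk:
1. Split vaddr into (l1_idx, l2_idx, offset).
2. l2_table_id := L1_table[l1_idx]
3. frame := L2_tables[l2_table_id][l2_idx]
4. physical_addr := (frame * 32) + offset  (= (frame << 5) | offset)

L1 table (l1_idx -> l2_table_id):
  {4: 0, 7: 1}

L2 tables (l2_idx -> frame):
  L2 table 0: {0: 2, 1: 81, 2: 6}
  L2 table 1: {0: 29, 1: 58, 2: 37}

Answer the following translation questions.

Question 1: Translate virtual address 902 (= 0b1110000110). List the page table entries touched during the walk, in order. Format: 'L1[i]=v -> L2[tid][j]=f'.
vaddr = 902 = 0b1110000110
Split: l1_idx=7, l2_idx=0, offset=6

Answer: L1[7]=1 -> L2[1][0]=29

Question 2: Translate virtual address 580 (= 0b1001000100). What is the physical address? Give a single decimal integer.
vaddr = 580 = 0b1001000100
Split: l1_idx=4, l2_idx=2, offset=4
L1[4] = 0
L2[0][2] = 6
paddr = 6 * 32 + 4 = 196

Answer: 196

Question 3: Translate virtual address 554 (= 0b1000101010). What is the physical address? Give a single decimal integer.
vaddr = 554 = 0b1000101010
Split: l1_idx=4, l2_idx=1, offset=10
L1[4] = 0
L2[0][1] = 81
paddr = 81 * 32 + 10 = 2602

Answer: 2602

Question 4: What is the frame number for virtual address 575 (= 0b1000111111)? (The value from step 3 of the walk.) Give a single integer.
vaddr = 575: l1_idx=4, l2_idx=1
L1[4] = 0; L2[0][1] = 81

Answer: 81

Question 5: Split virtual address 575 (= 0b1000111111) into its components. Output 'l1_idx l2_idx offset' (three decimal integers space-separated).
Answer: 4 1 31

Derivation:
vaddr = 575 = 0b1000111111
  top 3 bits -> l1_idx = 4
  next 2 bits -> l2_idx = 1
  bottom 5 bits -> offset = 31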